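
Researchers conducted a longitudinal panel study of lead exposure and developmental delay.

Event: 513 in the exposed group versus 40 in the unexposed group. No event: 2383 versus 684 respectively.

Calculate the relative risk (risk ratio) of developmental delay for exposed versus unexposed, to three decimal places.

3.206

From the description: a = 513, b = 2383, c = 40, d = 684.
Risk in exposed = 513/2896 = 0.17714; risk in unexposed = 40/724 = 0.05525.
RR = 0.17714 / 0.05525 = 3.20625
The risk among the exposed is 3.21 times that among the unexposed.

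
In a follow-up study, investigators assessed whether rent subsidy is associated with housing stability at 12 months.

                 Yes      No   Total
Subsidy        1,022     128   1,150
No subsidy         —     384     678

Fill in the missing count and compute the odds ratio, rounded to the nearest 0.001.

The missing cell is in the unexposed row: 678 − 384 = 294.
So a = 1022, b = 128, c = 294, d = 384.
OR = (a·d)/(b·c) = (1022 × 384) / (128 × 294) = 392448 / 37632 = 10.42857

10.429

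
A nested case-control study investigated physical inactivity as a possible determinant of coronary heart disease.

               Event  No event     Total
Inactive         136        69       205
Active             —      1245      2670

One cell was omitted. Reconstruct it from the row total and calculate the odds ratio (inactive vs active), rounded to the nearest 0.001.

The missing cell is in the unexposed row: 2670 − 1245 = 1425.
So a = 136, b = 69, c = 1425, d = 1245.
OR = (a·d)/(b·c) = (136 × 1245) / (69 × 1425) = 169320 / 98325 = 1.72204

1.722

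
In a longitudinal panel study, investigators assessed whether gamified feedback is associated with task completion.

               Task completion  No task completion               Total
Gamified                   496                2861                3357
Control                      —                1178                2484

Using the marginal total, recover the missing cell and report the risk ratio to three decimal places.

0.281

The missing cell is in the unexposed row: 2484 − 1178 = 1306.
So a = 496, b = 2861, c = 1306, d = 1178.
RR = [a/(a+b)] / [c/(c+d)] = (496/3357) / (1306/2484) = 0.14775/0.52576 = 0.28102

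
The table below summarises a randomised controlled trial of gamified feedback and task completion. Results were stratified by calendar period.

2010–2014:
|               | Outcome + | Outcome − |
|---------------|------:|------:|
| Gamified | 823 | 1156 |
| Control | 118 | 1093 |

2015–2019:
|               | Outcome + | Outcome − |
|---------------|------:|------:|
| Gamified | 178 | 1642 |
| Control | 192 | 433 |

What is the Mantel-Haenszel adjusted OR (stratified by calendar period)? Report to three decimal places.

OR_MH = Σ(aᵢdᵢ/nᵢ) / Σ(bᵢcᵢ/nᵢ), where nᵢ is the stratum total.
Stratum 1 (2010–2014): n = 3190; a·d/n = 823·1093/3190 = 281.9871; b·c/n = 1156·118/3190 = 42.7611
Stratum 2 (2015–2019): n = 2445; a·d/n = 178·433/2445 = 31.5231; b·c/n = 1642·192/2445 = 128.9423
OR_MH = (281.9871 + 31.5231) / (42.7611 + 128.9423) = 313.5103 / 171.7035 = 1.82588

1.826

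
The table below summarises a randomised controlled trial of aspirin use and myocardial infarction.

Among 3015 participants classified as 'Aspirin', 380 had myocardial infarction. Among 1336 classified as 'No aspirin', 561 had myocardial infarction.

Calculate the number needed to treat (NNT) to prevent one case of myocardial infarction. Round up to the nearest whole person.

4

Risk in treated group = 380/3015 = 0.12604; risk in control = 561/1336 = 0.41991.
Absolute risk reduction = 0.41991 − 0.12604 = 0.29387
NNT = 1 / ARR = 1 / 0.29387 = 3.403 → round up → 4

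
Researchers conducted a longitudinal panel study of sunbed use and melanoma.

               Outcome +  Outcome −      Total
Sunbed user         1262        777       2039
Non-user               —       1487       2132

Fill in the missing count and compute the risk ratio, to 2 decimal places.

The missing cell is in the unexposed row: 2132 − 1487 = 645.
So a = 1262, b = 777, c = 645, d = 1487.
RR = [a/(a+b)] / [c/(c+d)] = (1262/2039) / (645/2132) = 0.61893/0.30253 = 2.04583

2.05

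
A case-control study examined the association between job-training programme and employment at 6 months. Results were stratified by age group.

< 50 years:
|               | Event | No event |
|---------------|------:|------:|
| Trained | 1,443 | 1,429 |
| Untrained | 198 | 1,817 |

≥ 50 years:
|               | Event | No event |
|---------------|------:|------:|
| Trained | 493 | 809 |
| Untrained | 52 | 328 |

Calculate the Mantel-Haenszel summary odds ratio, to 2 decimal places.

7.63

OR_MH = Σ(aᵢdᵢ/nᵢ) / Σ(bᵢcᵢ/nᵢ), where nᵢ is the stratum total.
Stratum 1 (< 50 years): n = 4887; a·d/n = 1443·1817/4887 = 536.5114; b·c/n = 1429·198/4887 = 57.8969
Stratum 2 (≥ 50 years): n = 1682; a·d/n = 493·328/1682 = 96.1379; b·c/n = 809·52/1682 = 25.0107
OR_MH = (536.5114 + 96.1379) / (57.8969 + 25.0107) = 632.6493 / 82.9076 = 7.63078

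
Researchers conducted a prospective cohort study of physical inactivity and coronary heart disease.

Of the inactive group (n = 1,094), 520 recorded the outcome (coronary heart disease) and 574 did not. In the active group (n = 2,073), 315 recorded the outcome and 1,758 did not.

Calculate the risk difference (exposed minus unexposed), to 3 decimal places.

From the description: a = 520, b = 574, c = 315, d = 1758.
Risk in exposed = 520/1094 = 0.475320; risk in unexposed = 315/2073 = 0.151954.
Risk difference = 0.475320 − 0.151954 = 0.323366

0.323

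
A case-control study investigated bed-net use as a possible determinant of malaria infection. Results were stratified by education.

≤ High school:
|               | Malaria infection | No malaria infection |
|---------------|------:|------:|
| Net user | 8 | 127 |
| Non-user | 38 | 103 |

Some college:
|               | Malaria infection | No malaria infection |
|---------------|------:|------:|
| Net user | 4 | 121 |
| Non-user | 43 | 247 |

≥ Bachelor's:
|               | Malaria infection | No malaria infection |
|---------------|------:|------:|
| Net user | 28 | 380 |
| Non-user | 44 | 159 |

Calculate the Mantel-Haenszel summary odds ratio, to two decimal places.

OR_MH = Σ(aᵢdᵢ/nᵢ) / Σ(bᵢcᵢ/nᵢ), where nᵢ is the stratum total.
Stratum 1 (≤ High school): n = 276; a·d/n = 8·103/276 = 2.9855; b·c/n = 127·38/276 = 17.4855
Stratum 2 (Some college): n = 415; a·d/n = 4·247/415 = 2.3807; b·c/n = 121·43/415 = 12.5373
Stratum 3 (≥ Bachelor's): n = 611; a·d/n = 28·159/611 = 7.2864; b·c/n = 380·44/611 = 27.3650
OR_MH = (2.9855 + 2.3807 + 7.2864) / (17.4855 + 12.5373 + 27.3650) = 12.6526 / 57.3878 = 0.22048

0.22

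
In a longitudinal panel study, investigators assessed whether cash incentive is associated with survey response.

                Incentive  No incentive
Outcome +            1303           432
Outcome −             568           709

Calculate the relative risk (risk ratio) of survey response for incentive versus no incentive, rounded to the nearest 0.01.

Reading the table with exposure as columns: a = 1303 (Incentive, case), b = 568 (Incentive, non-case), c = 432 (No incentive, case), d = 709.
Risk in exposed = 1303/1871 = 0.69642; risk in unexposed = 432/1141 = 0.37862.
RR = 0.69642 / 0.37862 = 1.83938
The risk among the exposed is 1.84 times that among the unexposed.

1.84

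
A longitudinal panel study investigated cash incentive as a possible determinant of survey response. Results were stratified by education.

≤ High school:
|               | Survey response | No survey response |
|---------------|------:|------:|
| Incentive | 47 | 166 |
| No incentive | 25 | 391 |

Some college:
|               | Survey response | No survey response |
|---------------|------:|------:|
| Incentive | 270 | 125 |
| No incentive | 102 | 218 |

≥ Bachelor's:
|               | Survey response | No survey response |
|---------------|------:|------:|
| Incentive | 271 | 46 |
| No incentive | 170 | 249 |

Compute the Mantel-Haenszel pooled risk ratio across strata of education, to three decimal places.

RR_MH = Σ(aᵢ·n₀ᵢ/nᵢ) / Σ(cᵢ·n₁ᵢ/nᵢ), with n₁ᵢ = aᵢ+bᵢ (exposed), n₀ᵢ = cᵢ+dᵢ (unexposed), nᵢ = n₁ᵢ+n₀ᵢ.
Stratum 1 (≤ High school): n₁ = 213, n₀ = 416, n = 629; a·n₀/n = 47·416/629 = 31.0843; c·n₁/n = 25·213/629 = 8.4658
Stratum 2 (Some college): n₁ = 395, n₀ = 320, n = 715; a·n₀/n = 270·320/715 = 120.8392; c·n₁/n = 102·395/715 = 56.3497
Stratum 3 (≥ Bachelor's): n₁ = 317, n₀ = 419, n = 736; a·n₀/n = 271·419/736 = 154.2785; c·n₁/n = 170·317/736 = 73.2201
RR_MH = (31.0843 + 120.8392 + 154.2785) / (8.4658 + 56.3497 + 73.2201) = 306.2020 / 138.0356 = 2.21828

2.218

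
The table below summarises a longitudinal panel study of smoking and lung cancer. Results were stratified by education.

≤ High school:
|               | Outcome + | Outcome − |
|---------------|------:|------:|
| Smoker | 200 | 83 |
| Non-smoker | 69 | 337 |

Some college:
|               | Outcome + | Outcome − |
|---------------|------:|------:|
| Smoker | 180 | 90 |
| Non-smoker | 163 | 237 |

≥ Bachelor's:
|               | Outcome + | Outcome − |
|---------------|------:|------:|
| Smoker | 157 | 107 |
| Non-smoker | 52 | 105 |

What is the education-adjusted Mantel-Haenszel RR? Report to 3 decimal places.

RR_MH = Σ(aᵢ·n₀ᵢ/nᵢ) / Σ(cᵢ·n₁ᵢ/nᵢ), with n₁ᵢ = aᵢ+bᵢ (exposed), n₀ᵢ = cᵢ+dᵢ (unexposed), nᵢ = n₁ᵢ+n₀ᵢ.
Stratum 1 (≤ High school): n₁ = 283, n₀ = 406, n = 689; a·n₀/n = 200·406/689 = 117.8520; c·n₁/n = 69·283/689 = 28.3411
Stratum 2 (Some college): n₁ = 270, n₀ = 400, n = 670; a·n₀/n = 180·400/670 = 107.4627; c·n₁/n = 163·270/670 = 65.6866
Stratum 3 (≥ Bachelor's): n₁ = 264, n₀ = 157, n = 421; a·n₀/n = 157·157/421 = 58.5487; c·n₁/n = 52·264/421 = 32.6081
RR_MH = (117.8520 + 107.4627 + 58.5487) / (28.3411 + 65.6866 + 32.6081) = 283.8633 / 126.6357 = 2.24157

2.242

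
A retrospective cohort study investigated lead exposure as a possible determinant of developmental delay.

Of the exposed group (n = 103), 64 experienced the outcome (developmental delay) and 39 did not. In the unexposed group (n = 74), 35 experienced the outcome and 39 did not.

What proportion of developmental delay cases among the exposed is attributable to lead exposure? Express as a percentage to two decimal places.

23.88

From the description: a = 64, b = 39, c = 35, d = 39.
Risk in exposed = 64/103 = 0.62136; risk in unexposed = 35/74 = 0.47297.
RR = 0.62136/0.47297 = 1.31373
AR% = (RR − 1)/RR × 100 = (1.31373 − 1)/1.31373 × 100 = 23.8809%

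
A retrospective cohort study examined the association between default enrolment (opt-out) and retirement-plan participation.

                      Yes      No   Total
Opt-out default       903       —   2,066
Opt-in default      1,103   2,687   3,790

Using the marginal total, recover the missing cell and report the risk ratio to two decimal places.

1.50

The missing cell is in the exposed row: 2066 − 903 = 1163.
So a = 903, b = 1163, c = 1103, d = 2687.
RR = [a/(a+b)] / [c/(c+d)] = (903/2066) / (1103/3790) = 0.43708/0.29103 = 1.50183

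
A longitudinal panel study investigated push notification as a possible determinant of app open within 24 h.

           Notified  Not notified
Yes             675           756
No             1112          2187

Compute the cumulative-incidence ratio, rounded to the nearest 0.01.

Reading the table with exposure as columns: a = 675 (Notified, case), b = 1112 (Notified, non-case), c = 756 (Not notified, case), d = 2187.
Risk in exposed = 675/1787 = 0.37773; risk in unexposed = 756/2943 = 0.25688.
RR = 0.37773 / 0.25688 = 1.47044
The risk among the exposed is 1.47 times that among the unexposed.

1.47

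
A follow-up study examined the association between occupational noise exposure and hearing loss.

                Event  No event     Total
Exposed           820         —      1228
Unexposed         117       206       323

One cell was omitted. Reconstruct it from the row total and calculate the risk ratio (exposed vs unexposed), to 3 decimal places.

The missing cell is in the exposed row: 1228 − 820 = 408.
So a = 820, b = 408, c = 117, d = 206.
RR = [a/(a+b)] / [c/(c+d)] = (820/1228) / (117/323) = 0.66775/0.36223 = 1.84345

1.843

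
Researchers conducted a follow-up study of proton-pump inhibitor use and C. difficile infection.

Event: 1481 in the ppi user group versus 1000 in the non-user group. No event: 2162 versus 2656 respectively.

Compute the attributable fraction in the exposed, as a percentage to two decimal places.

32.72

From the description: a = 1481, b = 2162, c = 1000, d = 2656.
Risk in exposed = 1481/3643 = 0.40653; risk in unexposed = 1000/3656 = 0.27352.
RR = 0.40653/0.27352 = 1.48628
AR% = (RR − 1)/RR × 100 = (1.48628 − 1)/1.48628 × 100 = 32.7181%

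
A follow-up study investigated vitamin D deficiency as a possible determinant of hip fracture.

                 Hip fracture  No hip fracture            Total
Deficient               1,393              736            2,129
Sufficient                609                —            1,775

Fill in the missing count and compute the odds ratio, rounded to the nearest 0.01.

3.62

The missing cell is in the unexposed row: 1775 − 609 = 1166.
So a = 1393, b = 736, c = 609, d = 1166.
OR = (a·d)/(b·c) = (1393 × 1166) / (736 × 609) = 1624238 / 448224 = 3.62372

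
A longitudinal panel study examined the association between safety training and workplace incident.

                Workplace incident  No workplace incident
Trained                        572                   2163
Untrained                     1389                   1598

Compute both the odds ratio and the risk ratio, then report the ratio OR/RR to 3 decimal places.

0.676

Cells: a = 572, b = 2163, c = 1389, d = 1598.
OR = (572·1598)/(2163·1389) = 914056/3004407 = 0.30424
Risk in exposed = 572/2735 = 0.20914; risk in unexposed = 1389/2987 = 0.46502; RR = 0.44975
OR/RR = 0.30424 / 0.44975 = 0.67646
The outcome is not rare, so the OR lies further from 1 than the RR.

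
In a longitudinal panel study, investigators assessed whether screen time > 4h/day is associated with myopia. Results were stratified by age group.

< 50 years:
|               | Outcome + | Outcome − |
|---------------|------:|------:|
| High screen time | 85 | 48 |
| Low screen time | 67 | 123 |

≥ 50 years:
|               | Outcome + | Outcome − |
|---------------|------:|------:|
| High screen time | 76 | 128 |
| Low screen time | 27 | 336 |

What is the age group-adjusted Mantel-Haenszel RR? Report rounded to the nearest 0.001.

2.645

RR_MH = Σ(aᵢ·n₀ᵢ/nᵢ) / Σ(cᵢ·n₁ᵢ/nᵢ), with n₁ᵢ = aᵢ+bᵢ (exposed), n₀ᵢ = cᵢ+dᵢ (unexposed), nᵢ = n₁ᵢ+n₀ᵢ.
Stratum 1 (< 50 years): n₁ = 133, n₀ = 190, n = 323; a·n₀/n = 85·190/323 = 50.0000; c·n₁/n = 67·133/323 = 27.5882
Stratum 2 (≥ 50 years): n₁ = 204, n₀ = 363, n = 567; a·n₀/n = 76·363/567 = 48.6561; c·n₁/n = 27·204/567 = 9.7143
RR_MH = (50.0000 + 48.6561) / (27.5882 + 9.7143) = 98.6561 / 37.3025 = 2.64476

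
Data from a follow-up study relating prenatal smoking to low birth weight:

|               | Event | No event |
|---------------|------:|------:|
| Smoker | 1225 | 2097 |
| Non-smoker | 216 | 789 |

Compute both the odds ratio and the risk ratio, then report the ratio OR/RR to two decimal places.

1.24

Cells: a = 1225, b = 2097, c = 216, d = 789.
OR = (1225·789)/(2097·216) = 966525/452952 = 2.13384
Risk in exposed = 1225/3322 = 0.36875; risk in unexposed = 216/1005 = 0.21493; RR = 1.71573
OR/RR = 2.13384 / 1.71573 = 1.24369
The outcome is not rare, so the OR lies further from 1 than the RR.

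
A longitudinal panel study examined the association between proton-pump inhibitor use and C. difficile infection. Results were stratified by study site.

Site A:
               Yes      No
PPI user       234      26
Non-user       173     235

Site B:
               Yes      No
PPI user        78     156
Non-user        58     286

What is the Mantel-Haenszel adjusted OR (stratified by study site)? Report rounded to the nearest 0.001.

5.401

OR_MH = Σ(aᵢdᵢ/nᵢ) / Σ(bᵢcᵢ/nᵢ), where nᵢ is the stratum total.
Stratum 1 (Site A): n = 668; a·d/n = 234·235/668 = 82.3204; b·c/n = 26·173/668 = 6.7335
Stratum 2 (Site B): n = 578; a·d/n = 78·286/578 = 38.5952; b·c/n = 156·58/578 = 15.6540
OR_MH = (82.3204 + 38.5952) / (6.7335 + 15.6540) = 120.9155 / 22.3875 = 5.40103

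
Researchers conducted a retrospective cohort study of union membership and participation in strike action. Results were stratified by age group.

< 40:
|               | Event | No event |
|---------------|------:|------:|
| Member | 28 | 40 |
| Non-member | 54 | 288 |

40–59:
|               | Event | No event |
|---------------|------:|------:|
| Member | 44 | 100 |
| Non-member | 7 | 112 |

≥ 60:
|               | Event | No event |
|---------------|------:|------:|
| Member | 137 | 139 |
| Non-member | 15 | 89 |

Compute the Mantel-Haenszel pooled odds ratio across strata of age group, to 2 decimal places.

OR_MH = Σ(aᵢdᵢ/nᵢ) / Σ(bᵢcᵢ/nᵢ), where nᵢ is the stratum total.
Stratum 1 (< 40): n = 410; a·d/n = 28·288/410 = 19.6683; b·c/n = 40·54/410 = 5.2683
Stratum 2 (40–59): n = 263; a·d/n = 44·112/263 = 18.7376; b·c/n = 100·7/263 = 2.6616
Stratum 3 (≥ 60): n = 380; a·d/n = 137·89/380 = 32.0868; b·c/n = 139·15/380 = 5.4868
OR_MH = (19.6683 + 18.7376 + 32.0868) / (5.2683 + 2.6616 + 5.4868) = 70.4928 / 13.4167 = 5.25409

5.25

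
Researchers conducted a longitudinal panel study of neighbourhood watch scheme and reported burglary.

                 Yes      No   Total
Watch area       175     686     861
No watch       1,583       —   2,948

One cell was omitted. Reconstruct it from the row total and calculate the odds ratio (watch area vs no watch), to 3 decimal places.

The missing cell is in the unexposed row: 2948 − 1583 = 1365.
So a = 175, b = 686, c = 1583, d = 1365.
OR = (a·d)/(b·c) = (175 × 1365) / (686 × 1583) = 238875 / 1085938 = 0.21997

0.220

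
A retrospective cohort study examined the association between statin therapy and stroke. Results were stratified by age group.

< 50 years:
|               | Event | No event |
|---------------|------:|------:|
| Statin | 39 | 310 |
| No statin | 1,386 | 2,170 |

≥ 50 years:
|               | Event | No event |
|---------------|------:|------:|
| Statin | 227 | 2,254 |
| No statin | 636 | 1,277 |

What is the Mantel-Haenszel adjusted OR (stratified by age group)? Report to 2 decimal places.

OR_MH = Σ(aᵢdᵢ/nᵢ) / Σ(bᵢcᵢ/nᵢ), where nᵢ is the stratum total.
Stratum 1 (< 50 years): n = 3905; a·d/n = 39·2170/3905 = 21.6722; b·c/n = 310·1386/3905 = 110.0282
Stratum 2 (≥ 50 years): n = 4394; a·d/n = 227·1277/4394 = 65.9716; b·c/n = 2254·636/4394 = 326.2503
OR_MH = (21.6722 + 65.9716) / (110.0282 + 326.2503) = 87.6438 / 436.2785 = 0.20089

0.20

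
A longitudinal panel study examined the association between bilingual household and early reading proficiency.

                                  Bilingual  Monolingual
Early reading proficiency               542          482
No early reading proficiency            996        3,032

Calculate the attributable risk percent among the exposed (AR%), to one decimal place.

Reading the table with exposure as columns: a = 542 (Bilingual, case), b = 996 (Bilingual, non-case), c = 482 (Monolingual, case), d = 3032.
Risk in exposed = 542/1538 = 0.35241; risk in unexposed = 482/3514 = 0.13717.
RR = 0.35241/0.13717 = 2.56920
AR% = (RR − 1)/RR × 100 = (2.56920 − 1)/2.56920 × 100 = 61.0774%

61.1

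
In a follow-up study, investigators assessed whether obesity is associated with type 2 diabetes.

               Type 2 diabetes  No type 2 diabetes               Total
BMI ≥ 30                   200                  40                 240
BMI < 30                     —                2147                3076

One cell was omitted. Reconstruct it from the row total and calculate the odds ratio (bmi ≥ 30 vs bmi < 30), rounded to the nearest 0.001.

The missing cell is in the unexposed row: 3076 − 2147 = 929.
So a = 200, b = 40, c = 929, d = 2147.
OR = (a·d)/(b·c) = (200 × 2147) / (40 × 929) = 429400 / 37160 = 11.55544

11.555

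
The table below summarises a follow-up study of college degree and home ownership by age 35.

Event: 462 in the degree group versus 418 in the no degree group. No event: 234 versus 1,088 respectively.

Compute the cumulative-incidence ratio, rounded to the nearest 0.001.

2.392

From the description: a = 462, b = 234, c = 418, d = 1088.
Risk in exposed = 462/696 = 0.66379; risk in unexposed = 418/1506 = 0.27756.
RR = 0.66379 / 0.27756 = 2.39156
The risk among the exposed is 2.39 times that among the unexposed.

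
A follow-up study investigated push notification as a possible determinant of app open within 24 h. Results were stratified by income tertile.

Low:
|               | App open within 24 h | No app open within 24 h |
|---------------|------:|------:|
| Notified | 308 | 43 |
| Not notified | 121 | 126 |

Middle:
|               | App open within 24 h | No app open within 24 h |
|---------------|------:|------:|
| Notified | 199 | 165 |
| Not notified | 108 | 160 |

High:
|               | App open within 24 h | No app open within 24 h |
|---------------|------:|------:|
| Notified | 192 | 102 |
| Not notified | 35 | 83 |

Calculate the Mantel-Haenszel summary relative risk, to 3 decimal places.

1.685

RR_MH = Σ(aᵢ·n₀ᵢ/nᵢ) / Σ(cᵢ·n₁ᵢ/nᵢ), with n₁ᵢ = aᵢ+bᵢ (exposed), n₀ᵢ = cᵢ+dᵢ (unexposed), nᵢ = n₁ᵢ+n₀ᵢ.
Stratum 1 (Low): n₁ = 351, n₀ = 247, n = 598; a·n₀/n = 308·247/598 = 127.2174; c·n₁/n = 121·351/598 = 71.0217
Stratum 2 (Middle): n₁ = 364, n₀ = 268, n = 632; a·n₀/n = 199·268/632 = 84.3861; c·n₁/n = 108·364/632 = 62.2025
Stratum 3 (High): n₁ = 294, n₀ = 118, n = 412; a·n₀/n = 192·118/412 = 54.9903; c·n₁/n = 35·294/412 = 24.9757
RR_MH = (127.2174 + 84.3861 + 54.9903) / (71.0217 + 62.2025 + 24.9757) = 266.5938 / 158.2000 = 1.68517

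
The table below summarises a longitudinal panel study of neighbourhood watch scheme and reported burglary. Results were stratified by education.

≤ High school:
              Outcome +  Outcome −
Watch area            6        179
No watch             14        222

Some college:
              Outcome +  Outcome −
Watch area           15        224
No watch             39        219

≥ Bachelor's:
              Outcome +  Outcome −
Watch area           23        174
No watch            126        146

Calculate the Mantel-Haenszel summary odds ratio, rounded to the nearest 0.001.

0.241

OR_MH = Σ(aᵢdᵢ/nᵢ) / Σ(bᵢcᵢ/nᵢ), where nᵢ is the stratum total.
Stratum 1 (≤ High school): n = 421; a·d/n = 6·222/421 = 3.1639; b·c/n = 179·14/421 = 5.9525
Stratum 2 (Some college): n = 497; a·d/n = 15·219/497 = 6.6097; b·c/n = 224·39/497 = 17.5775
Stratum 3 (≥ Bachelor's): n = 469; a·d/n = 23·146/469 = 7.1599; b·c/n = 174·126/469 = 46.7463
OR_MH = (3.1639 + 6.6097 + 7.1599) / (5.9525 + 17.5775 + 46.7463) = 16.9335 / 70.2762 = 0.24096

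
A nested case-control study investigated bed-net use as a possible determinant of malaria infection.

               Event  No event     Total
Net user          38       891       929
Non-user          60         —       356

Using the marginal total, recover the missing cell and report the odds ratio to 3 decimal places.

The missing cell is in the unexposed row: 356 − 60 = 296.
So a = 38, b = 891, c = 60, d = 296.
OR = (a·d)/(b·c) = (38 × 296) / (891 × 60) = 11248 / 53460 = 0.21040

0.210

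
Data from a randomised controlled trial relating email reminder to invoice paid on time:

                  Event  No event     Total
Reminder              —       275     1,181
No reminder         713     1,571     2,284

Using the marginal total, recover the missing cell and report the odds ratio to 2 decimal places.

The missing cell is in the exposed row: 1181 − 275 = 906.
So a = 906, b = 275, c = 713, d = 1571.
OR = (a·d)/(b·c) = (906 × 1571) / (275 × 713) = 1423326 / 196075 = 7.25909

7.26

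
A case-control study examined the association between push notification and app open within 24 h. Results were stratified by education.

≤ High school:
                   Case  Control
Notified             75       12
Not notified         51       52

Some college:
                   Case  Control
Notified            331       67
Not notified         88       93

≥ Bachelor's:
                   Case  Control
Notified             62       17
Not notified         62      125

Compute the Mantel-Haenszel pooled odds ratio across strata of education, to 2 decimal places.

OR_MH = Σ(aᵢdᵢ/nᵢ) / Σ(bᵢcᵢ/nᵢ), where nᵢ is the stratum total.
Stratum 1 (≤ High school): n = 190; a·d/n = 75·52/190 = 20.5263; b·c/n = 12·51/190 = 3.2211
Stratum 2 (Some college): n = 579; a·d/n = 331·93/579 = 53.1658; b·c/n = 67·88/579 = 10.1831
Stratum 3 (≥ Bachelor's): n = 266; a·d/n = 62·125/266 = 29.1353; b·c/n = 17·62/266 = 3.9624
OR_MH = (20.5263 + 53.1658 + 29.1353) / (3.2211 + 10.1831 + 3.9624) = 102.8275 / 17.3665 = 5.92101

5.92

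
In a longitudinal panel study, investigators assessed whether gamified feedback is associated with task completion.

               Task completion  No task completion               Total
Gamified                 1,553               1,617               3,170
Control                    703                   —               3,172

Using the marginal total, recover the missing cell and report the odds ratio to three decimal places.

The missing cell is in the unexposed row: 3172 − 703 = 2469.
So a = 1553, b = 1617, c = 703, d = 2469.
OR = (a·d)/(b·c) = (1553 × 2469) / (1617 × 703) = 3834357 / 1136751 = 3.37308

3.373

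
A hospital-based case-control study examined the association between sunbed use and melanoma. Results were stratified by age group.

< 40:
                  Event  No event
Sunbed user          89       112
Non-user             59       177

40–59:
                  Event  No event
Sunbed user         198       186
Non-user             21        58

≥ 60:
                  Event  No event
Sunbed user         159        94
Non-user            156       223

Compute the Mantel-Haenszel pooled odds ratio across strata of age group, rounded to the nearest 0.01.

2.50

OR_MH = Σ(aᵢdᵢ/nᵢ) / Σ(bᵢcᵢ/nᵢ), where nᵢ is the stratum total.
Stratum 1 (< 40): n = 437; a·d/n = 89·177/437 = 36.0481; b·c/n = 112·59/437 = 15.1213
Stratum 2 (40–59): n = 463; a·d/n = 198·58/463 = 24.8035; b·c/n = 186·21/463 = 8.4363
Stratum 3 (≥ 60): n = 632; a·d/n = 159·223/632 = 56.1028; b·c/n = 94·156/632 = 23.2025
OR_MH = (36.0481 + 24.8035 + 56.1028) / (15.1213 + 8.4363 + 23.2025) = 116.9544 / 46.7601 = 2.50116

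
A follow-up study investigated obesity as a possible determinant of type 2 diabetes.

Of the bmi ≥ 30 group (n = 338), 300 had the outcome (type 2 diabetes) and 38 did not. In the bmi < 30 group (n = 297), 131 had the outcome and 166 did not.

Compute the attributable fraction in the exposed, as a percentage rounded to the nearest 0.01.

From the description: a = 300, b = 38, c = 131, d = 166.
Risk in exposed = 300/338 = 0.88757; risk in unexposed = 131/297 = 0.44108.
RR = 0.88757/0.44108 = 2.01229
AR% = (RR − 1)/RR × 100 = (2.01229 − 1)/2.01229 × 100 = 50.3053%

50.31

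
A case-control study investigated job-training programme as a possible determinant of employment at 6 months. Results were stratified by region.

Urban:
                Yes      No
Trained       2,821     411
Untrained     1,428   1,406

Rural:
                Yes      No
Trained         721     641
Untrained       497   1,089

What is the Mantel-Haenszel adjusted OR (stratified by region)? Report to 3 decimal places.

OR_MH = Σ(aᵢdᵢ/nᵢ) / Σ(bᵢcᵢ/nᵢ), where nᵢ is the stratum total.
Stratum 1 (Urban): n = 6066; a·d/n = 2821·1406/6066 = 653.8619; b·c/n = 411·1428/6066 = 96.7537
Stratum 2 (Rural): n = 2948; a·d/n = 721·1089/2948 = 266.3396; b·c/n = 641·497/2948 = 108.0655
OR_MH = (653.8619 + 266.3396) / (96.7537 + 108.0655) = 920.2014 / 204.8192 = 4.49275

4.493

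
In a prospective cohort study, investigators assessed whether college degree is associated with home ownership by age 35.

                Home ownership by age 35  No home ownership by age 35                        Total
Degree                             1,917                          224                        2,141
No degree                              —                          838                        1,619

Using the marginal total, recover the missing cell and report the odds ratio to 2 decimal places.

The missing cell is in the unexposed row: 1619 − 838 = 781.
So a = 1917, b = 224, c = 781, d = 838.
OR = (a·d)/(b·c) = (1917 × 838) / (224 × 781) = 1606446 / 174944 = 9.18263

9.18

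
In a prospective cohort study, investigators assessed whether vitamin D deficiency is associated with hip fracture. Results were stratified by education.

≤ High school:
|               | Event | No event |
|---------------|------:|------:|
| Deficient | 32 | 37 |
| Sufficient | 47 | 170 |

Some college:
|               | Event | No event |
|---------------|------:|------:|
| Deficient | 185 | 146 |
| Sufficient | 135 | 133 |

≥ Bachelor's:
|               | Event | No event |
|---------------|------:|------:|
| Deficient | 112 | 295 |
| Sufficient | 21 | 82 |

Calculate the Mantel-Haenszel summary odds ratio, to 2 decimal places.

OR_MH = Σ(aᵢdᵢ/nᵢ) / Σ(bᵢcᵢ/nᵢ), where nᵢ is the stratum total.
Stratum 1 (≤ High school): n = 286; a·d/n = 32·170/286 = 19.0210; b·c/n = 37·47/286 = 6.0804
Stratum 2 (Some college): n = 599; a·d/n = 185·133/599 = 41.0768; b·c/n = 146·135/599 = 32.9048
Stratum 3 (≥ Bachelor's): n = 510; a·d/n = 112·82/510 = 18.0078; b·c/n = 295·21/510 = 12.1471
OR_MH = (19.0210 + 41.0768 + 18.0078) / (6.0804 + 32.9048 + 12.1471) = 78.1056 / 51.1323 = 1.52752

1.53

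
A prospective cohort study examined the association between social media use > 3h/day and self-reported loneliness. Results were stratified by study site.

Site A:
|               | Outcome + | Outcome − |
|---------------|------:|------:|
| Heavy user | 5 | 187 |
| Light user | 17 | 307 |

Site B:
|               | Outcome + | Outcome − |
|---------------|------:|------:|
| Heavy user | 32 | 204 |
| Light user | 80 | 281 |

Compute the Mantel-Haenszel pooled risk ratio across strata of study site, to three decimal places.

0.593

RR_MH = Σ(aᵢ·n₀ᵢ/nᵢ) / Σ(cᵢ·n₁ᵢ/nᵢ), with n₁ᵢ = aᵢ+bᵢ (exposed), n₀ᵢ = cᵢ+dᵢ (unexposed), nᵢ = n₁ᵢ+n₀ᵢ.
Stratum 1 (Site A): n₁ = 192, n₀ = 324, n = 516; a·n₀/n = 5·324/516 = 3.1395; c·n₁/n = 17·192/516 = 6.3256
Stratum 2 (Site B): n₁ = 236, n₀ = 361, n = 597; a·n₀/n = 32·361/597 = 19.3501; c·n₁/n = 80·236/597 = 31.6248
RR_MH = (3.1395 + 19.3501) / (6.3256 + 31.6248) = 22.4896 / 37.9504 = 0.59261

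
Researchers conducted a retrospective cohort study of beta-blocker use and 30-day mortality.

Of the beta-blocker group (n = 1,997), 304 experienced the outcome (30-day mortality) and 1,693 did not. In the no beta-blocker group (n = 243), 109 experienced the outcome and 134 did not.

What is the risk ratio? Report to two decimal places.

0.34

From the description: a = 304, b = 1693, c = 109, d = 134.
Risk in exposed = 304/1997 = 0.15223; risk in unexposed = 109/243 = 0.44856.
RR = 0.15223 / 0.44856 = 0.33937
The risk is 66% lower among the exposed than among the unexposed.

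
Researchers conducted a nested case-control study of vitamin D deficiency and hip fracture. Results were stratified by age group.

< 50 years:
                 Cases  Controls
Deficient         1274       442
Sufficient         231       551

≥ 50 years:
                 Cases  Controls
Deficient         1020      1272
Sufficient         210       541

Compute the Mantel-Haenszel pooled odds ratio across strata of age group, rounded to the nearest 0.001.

3.594

OR_MH = Σ(aᵢdᵢ/nᵢ) / Σ(bᵢcᵢ/nᵢ), where nᵢ is the stratum total.
Stratum 1 (< 50 years): n = 2498; a·d/n = 1274·551/2498 = 281.0144; b·c/n = 442·231/2498 = 40.8735
Stratum 2 (≥ 50 years): n = 3043; a·d/n = 1020·541/3043 = 181.3408; b·c/n = 1272·210/3043 = 87.7818
OR_MH = (281.0144 + 181.3408) / (40.8735 + 87.7818) = 462.3552 / 128.6553 = 3.59375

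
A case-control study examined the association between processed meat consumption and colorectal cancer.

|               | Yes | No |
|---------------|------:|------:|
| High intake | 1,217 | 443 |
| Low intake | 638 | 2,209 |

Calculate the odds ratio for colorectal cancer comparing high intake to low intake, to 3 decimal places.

Cells: a = 1217, b = 443, c = 638, d = 2209.
OR = (a·d)/(b·c) = (1217 × 2209) / (443 × 638) = 2688353 / 282634 = 9.51178
The odds of colorectal cancer are about 9.51 times as high in the high intake group.

9.512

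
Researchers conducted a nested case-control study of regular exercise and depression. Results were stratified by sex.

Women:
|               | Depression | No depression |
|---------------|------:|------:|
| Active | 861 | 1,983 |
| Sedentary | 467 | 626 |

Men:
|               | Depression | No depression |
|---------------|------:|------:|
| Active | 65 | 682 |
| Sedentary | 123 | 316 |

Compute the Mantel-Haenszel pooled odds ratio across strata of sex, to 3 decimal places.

0.504

OR_MH = Σ(aᵢdᵢ/nᵢ) / Σ(bᵢcᵢ/nᵢ), where nᵢ is the stratum total.
Stratum 1 (Women): n = 3937; a·d/n = 861·626/3937 = 136.9027; b·c/n = 1983·467/3937 = 235.2200
Stratum 2 (Men): n = 1186; a·d/n = 65·316/1186 = 17.3187; b·c/n = 682·123/1186 = 70.7302
OR_MH = (136.9027 + 17.3187) / (235.2200 + 70.7302) = 154.2214 / 305.9501 = 0.50407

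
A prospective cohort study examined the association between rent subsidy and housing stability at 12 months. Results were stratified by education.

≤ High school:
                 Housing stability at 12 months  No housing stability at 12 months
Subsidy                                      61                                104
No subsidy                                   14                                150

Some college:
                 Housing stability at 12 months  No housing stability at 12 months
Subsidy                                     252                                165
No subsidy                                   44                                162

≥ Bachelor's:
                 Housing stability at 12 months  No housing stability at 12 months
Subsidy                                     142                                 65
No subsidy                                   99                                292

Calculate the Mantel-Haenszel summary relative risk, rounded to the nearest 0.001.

2.920

RR_MH = Σ(aᵢ·n₀ᵢ/nᵢ) / Σ(cᵢ·n₁ᵢ/nᵢ), with n₁ᵢ = aᵢ+bᵢ (exposed), n₀ᵢ = cᵢ+dᵢ (unexposed), nᵢ = n₁ᵢ+n₀ᵢ.
Stratum 1 (≤ High school): n₁ = 165, n₀ = 164, n = 329; a·n₀/n = 61·164/329 = 30.4073; c·n₁/n = 14·165/329 = 7.0213
Stratum 2 (Some college): n₁ = 417, n₀ = 206, n = 623; a·n₀/n = 252·206/623 = 83.3258; c·n₁/n = 44·417/623 = 29.4510
Stratum 3 (≥ Bachelor's): n₁ = 207, n₀ = 391, n = 598; a·n₀/n = 142·391/598 = 92.8462; c·n₁/n = 99·207/598 = 34.2692
RR_MH = (30.4073 + 83.3258 + 92.8462) / (7.0213 + 29.4510 + 34.2692) = 206.5793 / 70.7416 = 2.92020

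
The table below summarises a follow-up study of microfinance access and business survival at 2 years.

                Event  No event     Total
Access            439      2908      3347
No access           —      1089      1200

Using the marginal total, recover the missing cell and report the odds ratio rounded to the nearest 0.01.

1.48

The missing cell is in the unexposed row: 1200 − 1089 = 111.
So a = 439, b = 2908, c = 111, d = 1089.
OR = (a·d)/(b·c) = (439 × 1089) / (2908 × 111) = 478071 / 322788 = 1.48107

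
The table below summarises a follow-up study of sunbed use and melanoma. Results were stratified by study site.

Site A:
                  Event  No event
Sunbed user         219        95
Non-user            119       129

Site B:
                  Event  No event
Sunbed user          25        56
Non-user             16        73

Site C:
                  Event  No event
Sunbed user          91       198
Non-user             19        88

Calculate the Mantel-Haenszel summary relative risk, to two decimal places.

RR_MH = Σ(aᵢ·n₀ᵢ/nᵢ) / Σ(cᵢ·n₁ᵢ/nᵢ), with n₁ᵢ = aᵢ+bᵢ (exposed), n₀ᵢ = cᵢ+dᵢ (unexposed), nᵢ = n₁ᵢ+n₀ᵢ.
Stratum 1 (Site A): n₁ = 314, n₀ = 248, n = 562; a·n₀/n = 219·248/562 = 96.6406; c·n₁/n = 119·314/562 = 66.4875
Stratum 2 (Site B): n₁ = 81, n₀ = 89, n = 170; a·n₀/n = 25·89/170 = 13.0882; c·n₁/n = 16·81/170 = 7.6235
Stratum 3 (Site C): n₁ = 289, n₀ = 107, n = 396; a·n₀/n = 91·107/396 = 24.5884; c·n₁/n = 19·289/396 = 13.8662
RR_MH = (96.6406 + 13.0882 + 24.5884) / (66.4875 + 7.6235 + 13.8662) = 134.3172 / 87.9772 = 1.52673

1.53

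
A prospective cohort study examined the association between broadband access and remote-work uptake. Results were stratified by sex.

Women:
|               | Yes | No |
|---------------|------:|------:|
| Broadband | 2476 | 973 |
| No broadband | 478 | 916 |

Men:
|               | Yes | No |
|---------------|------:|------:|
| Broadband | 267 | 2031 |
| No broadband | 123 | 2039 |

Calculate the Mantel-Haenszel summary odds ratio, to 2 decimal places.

OR_MH = Σ(aᵢdᵢ/nᵢ) / Σ(bᵢcᵢ/nᵢ), where nᵢ is the stratum total.
Stratum 1 (Women): n = 4843; a·d/n = 2476·916/4843 = 468.3081; b·c/n = 973·478/4843 = 96.0343
Stratum 2 (Men): n = 4460; a·d/n = 267·2039/4460 = 122.0657; b·c/n = 2031·123/4460 = 56.0119
OR_MH = (468.3081 + 122.0657) / (96.0343 + 56.0119) = 590.3738 / 152.0462 = 3.88286

3.88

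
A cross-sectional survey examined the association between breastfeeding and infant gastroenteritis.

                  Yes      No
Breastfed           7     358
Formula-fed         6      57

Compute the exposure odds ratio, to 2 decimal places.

0.19

Cells: a = 7, b = 358, c = 6, d = 57.
OR = (a·d)/(b·c) = (7 × 57) / (358 × 6) = 399 / 2148 = 0.18575
Exposure is associated with lower odds of infant gastroenteritis (OR = 0.19 < 1).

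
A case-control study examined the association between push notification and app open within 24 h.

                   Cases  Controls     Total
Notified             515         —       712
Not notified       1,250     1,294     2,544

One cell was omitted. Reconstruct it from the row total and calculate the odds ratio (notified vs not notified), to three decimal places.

2.706

The missing cell is in the exposed row: 712 − 515 = 197.
So a = 515, b = 197, c = 1250, d = 1294.
OR = (a·d)/(b·c) = (515 × 1294) / (197 × 1250) = 666410 / 246250 = 2.70623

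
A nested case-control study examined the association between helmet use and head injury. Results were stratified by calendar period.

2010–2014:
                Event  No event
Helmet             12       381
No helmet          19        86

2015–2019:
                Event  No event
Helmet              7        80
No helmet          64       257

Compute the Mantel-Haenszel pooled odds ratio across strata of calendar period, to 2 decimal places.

OR_MH = Σ(aᵢdᵢ/nᵢ) / Σ(bᵢcᵢ/nᵢ), where nᵢ is the stratum total.
Stratum 1 (2010–2014): n = 498; a·d/n = 12·86/498 = 2.0723; b·c/n = 381·19/498 = 14.5361
Stratum 2 (2015–2019): n = 408; a·d/n = 7·257/408 = 4.4093; b·c/n = 80·64/408 = 12.5490
OR_MH = (2.0723 + 4.4093) / (14.5361 + 12.5490) = 6.4816 / 27.0852 = 0.23930

0.24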